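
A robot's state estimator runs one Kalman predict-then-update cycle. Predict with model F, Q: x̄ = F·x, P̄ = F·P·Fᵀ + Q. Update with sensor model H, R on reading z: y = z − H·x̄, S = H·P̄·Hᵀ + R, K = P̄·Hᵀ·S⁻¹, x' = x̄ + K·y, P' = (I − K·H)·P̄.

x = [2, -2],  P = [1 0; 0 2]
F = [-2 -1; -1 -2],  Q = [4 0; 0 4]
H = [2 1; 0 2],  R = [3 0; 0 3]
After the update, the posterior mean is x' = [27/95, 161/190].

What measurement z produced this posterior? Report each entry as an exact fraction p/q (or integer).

x̄ = F·x = [-2, 2]
P̄ = F·P·Fᵀ + Q = [10 6; 6 13]
S = H·P̄·Hᵀ + R = [80 50; 50 55]
K = P̄·Hᵀ·S⁻¹ = [83/190 -17/95; 3/76 83/190]
x' − x̄ = [217/95, -219/190] = K·y
y = (KᵀK)⁻¹·Kᵀ·(x' − x̄) = [4, -3]
z = y + H·x̄ = [4, -3] + [-2, 4] = [2, 1]

z = [2, 1]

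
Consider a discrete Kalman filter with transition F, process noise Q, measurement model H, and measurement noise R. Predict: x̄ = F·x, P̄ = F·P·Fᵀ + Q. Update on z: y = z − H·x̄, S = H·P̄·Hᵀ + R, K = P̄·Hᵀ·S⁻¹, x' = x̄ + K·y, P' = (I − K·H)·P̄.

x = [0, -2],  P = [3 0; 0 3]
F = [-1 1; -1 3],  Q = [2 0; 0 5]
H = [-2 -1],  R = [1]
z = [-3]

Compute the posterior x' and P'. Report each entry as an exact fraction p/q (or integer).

x̄ = F·x = [-2, -6]
P̄ = F·P·Fᵀ + Q = [8 12; 12 35]
y = z − H·x̄ = [-13]
S = H·P̄·Hᵀ + R = [116]
K = P̄·Hᵀ·S⁻¹ = [-7/29; -59/116]
x' = x̄ + K·y = [33/29, 71/116]
P' = (I − K·H)·P̄ = [36/29 -65/29; -65/29 579/116]

x' = [33/29, 71/116]
P' = [36/29 -65/29; -65/29 579/116]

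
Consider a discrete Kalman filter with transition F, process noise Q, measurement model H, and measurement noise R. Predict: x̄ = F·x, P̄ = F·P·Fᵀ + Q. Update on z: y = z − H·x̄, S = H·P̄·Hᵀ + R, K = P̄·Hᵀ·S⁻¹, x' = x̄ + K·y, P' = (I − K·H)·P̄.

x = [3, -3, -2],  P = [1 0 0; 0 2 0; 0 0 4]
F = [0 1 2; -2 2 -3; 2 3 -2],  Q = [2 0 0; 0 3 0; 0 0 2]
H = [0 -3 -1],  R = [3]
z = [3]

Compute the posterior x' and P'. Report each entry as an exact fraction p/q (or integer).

x̄ = F·x = [-7, -6, 1]
P̄ = F·P·Fᵀ + Q = [20 -20 -10; -20 51 32; -10 32 40]
y = z − H·x̄ = [-14]
S = H·P̄·Hᵀ + R = [694]
K = P̄·Hᵀ·S⁻¹ = [35/347; -185/694; -68/347]
x' = x̄ + K·y = [-2919/347, -787/347, 1299/347]
P' = (I − K·H)·P̄ = [4490/347 -465/347 1290/347; -465/347 1169/694 -1476/347; 1290/347 -1476/347 4632/347]

x' = [-2919/347, -787/347, 1299/347]
P' = [4490/347 -465/347 1290/347; -465/347 1169/694 -1476/347; 1290/347 -1476/347 4632/347]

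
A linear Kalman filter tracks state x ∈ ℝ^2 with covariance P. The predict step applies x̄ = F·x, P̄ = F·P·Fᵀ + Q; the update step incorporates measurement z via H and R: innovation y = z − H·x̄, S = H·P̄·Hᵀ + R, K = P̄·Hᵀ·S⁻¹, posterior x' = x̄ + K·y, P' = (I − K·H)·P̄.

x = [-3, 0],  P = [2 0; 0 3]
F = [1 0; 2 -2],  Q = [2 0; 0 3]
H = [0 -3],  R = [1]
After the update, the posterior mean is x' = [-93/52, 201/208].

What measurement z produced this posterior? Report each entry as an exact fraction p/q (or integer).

z = [-3]

x̄ = F·x = [-3, -6]
P̄ = F·P·Fᵀ + Q = [4 4; 4 23]
S = H·P̄·Hᵀ + R = [208]
K = P̄·Hᵀ·S⁻¹ = [-3/52; -69/208]
x' − x̄ = [63/52, 1449/208] = K·y
y = (KᵀK)⁻¹·Kᵀ·(x' − x̄) = [-21]
z = y + H·x̄ = [-21] + [18] = [-3]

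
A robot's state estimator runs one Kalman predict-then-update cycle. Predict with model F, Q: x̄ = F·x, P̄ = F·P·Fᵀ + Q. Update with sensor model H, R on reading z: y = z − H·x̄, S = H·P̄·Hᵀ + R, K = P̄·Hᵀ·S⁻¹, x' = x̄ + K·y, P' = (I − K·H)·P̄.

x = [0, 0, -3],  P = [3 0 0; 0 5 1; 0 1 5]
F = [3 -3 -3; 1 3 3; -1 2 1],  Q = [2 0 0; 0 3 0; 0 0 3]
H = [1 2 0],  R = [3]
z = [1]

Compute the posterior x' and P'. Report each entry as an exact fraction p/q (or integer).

x' = [119/20, -51/20, -21/20]
P' = [23679/200 -11931/200 -10221/200; -11931/200 6159/200 5169/200; -10221/200 5169/200 5479/200]

x̄ = F·x = [9, -9, -3]
P̄ = F·P·Fᵀ + Q = [137 -99 -63; -99 114 51; -63 51 35]
y = z − H·x̄ = [10]
S = H·P̄·Hᵀ + R = [200]
K = P̄·Hᵀ·S⁻¹ = [-61/200; 129/200; 39/200]
x' = x̄ + K·y = [119/20, -51/20, -21/20]
P' = (I − K·H)·P̄ = [23679/200 -11931/200 -10221/200; -11931/200 6159/200 5169/200; -10221/200 5169/200 5479/200]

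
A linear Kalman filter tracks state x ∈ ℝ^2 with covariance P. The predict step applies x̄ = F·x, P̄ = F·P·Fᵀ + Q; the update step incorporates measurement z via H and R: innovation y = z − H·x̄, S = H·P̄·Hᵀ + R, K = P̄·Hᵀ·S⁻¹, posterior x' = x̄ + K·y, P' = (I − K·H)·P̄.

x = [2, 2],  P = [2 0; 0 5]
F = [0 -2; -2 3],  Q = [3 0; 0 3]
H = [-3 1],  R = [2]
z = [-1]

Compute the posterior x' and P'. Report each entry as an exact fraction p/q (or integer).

x̄ = F·x = [-4, 2]
P̄ = F·P·Fᵀ + Q = [23 -30; -30 56]
y = z − H·x̄ = [-15]
S = H·P̄·Hᵀ + R = [445]
K = P̄·Hᵀ·S⁻¹ = [-99/445; 146/445]
x' = x̄ + K·y = [-59/89, -260/89]
P' = (I − K·H)·P̄ = [434/445 1104/445; 1104/445 3604/445]

x' = [-59/89, -260/89]
P' = [434/445 1104/445; 1104/445 3604/445]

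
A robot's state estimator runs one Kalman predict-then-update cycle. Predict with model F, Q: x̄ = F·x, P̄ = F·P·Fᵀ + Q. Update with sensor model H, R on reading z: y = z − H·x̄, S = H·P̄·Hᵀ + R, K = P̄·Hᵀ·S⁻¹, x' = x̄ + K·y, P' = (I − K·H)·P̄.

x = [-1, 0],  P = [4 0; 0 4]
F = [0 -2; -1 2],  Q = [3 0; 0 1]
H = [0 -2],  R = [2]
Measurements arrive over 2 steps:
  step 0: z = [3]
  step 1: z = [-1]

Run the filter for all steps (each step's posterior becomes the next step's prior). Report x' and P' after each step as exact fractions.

step 0: x' = [80/43, -62/43], P' = [305/43 -16/43; -16/43 21/43]
step 1: x' = [1768/1035, 292/1035], P' = [4501/1035 -116/1035; -116/1035 496/1035]

step 0: x̄ = F·x = [0, 1]
step 0: P̄ = F·P·Fᵀ + Q = [19 -16; -16 21]
step 0: y = z − H·x̄ = [5]
step 0: S = H·P̄·Hᵀ + R = [86]
step 0: K = P̄·Hᵀ·S⁻¹ = [16/43; -21/43]
step 0: x' = x̄ + K·y = [80/43, -62/43]
step 0: P' = (I − K·H)·P̄ = [305/43 -16/43; -16/43 21/43]
step 1: x̄ = F·x = [124/43, -204/43]
step 1: P̄ = F·P·Fᵀ + Q = [213/43 -116/43; -116/43 496/43]
step 1: y = z − H·x̄ = [-451/43]
step 1: S = H·P̄·Hᵀ + R = [2070/43]
step 1: K = P̄·Hᵀ·S⁻¹ = [116/1035; -496/1035]
step 1: x' = x̄ + K·y = [1768/1035, 292/1035]
step 1: P' = (I − K·H)·P̄ = [4501/1035 -116/1035; -116/1035 496/1035]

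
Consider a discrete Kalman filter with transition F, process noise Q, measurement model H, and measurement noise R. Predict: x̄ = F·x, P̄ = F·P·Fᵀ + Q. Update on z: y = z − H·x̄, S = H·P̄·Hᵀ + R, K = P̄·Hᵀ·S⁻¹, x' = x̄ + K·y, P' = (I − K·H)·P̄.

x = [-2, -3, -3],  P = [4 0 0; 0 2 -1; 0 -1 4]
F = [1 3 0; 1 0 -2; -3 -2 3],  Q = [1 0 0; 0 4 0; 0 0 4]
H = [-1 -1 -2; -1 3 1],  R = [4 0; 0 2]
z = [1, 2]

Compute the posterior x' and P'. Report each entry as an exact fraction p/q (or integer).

x̄ = F·x = [-11, 4, 3]
P̄ = F·P·Fᵀ + Q = [23 10 -33; 10 24 -40; -33 -40 96]
y = z − H·x̄ = [0, -24]
S = H·P̄·Hᵀ + R = [163 -14; -14 103]
K = P̄·Hᵀ·S⁻¹ = [3035/16593 -3776/16593; 1682/5531 1410/5531; -12131/16593 -199/16593]
x' = x̄ + K·y = [-30633/5531, -11716/5531, 18185/5531]
P' = (I − K·H)·P̄ = [183308/16593 36464/5531 -152420/16593; 36464/5531 24352/5531 -33772/5531; -152420/16593 -33772/5531 151130/16593]

x' = [-30633/5531, -11716/5531, 18185/5531]
P' = [183308/16593 36464/5531 -152420/16593; 36464/5531 24352/5531 -33772/5531; -152420/16593 -33772/5531 151130/16593]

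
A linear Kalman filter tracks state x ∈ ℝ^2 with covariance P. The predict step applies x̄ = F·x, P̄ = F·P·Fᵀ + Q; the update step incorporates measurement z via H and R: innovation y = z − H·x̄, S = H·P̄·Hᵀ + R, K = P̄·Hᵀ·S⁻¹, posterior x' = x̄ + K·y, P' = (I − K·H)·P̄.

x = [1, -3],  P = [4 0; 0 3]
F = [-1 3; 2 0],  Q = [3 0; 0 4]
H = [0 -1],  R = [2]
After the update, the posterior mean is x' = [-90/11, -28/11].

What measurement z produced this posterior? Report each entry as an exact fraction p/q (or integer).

x̄ = F·x = [-10, 2]
P̄ = F·P·Fᵀ + Q = [34 -8; -8 20]
S = H·P̄·Hᵀ + R = [22]
K = P̄·Hᵀ·S⁻¹ = [4/11; -10/11]
x' − x̄ = [20/11, -50/11] = K·y
y = (KᵀK)⁻¹·Kᵀ·(x' − x̄) = [5]
z = y + H·x̄ = [5] + [-2] = [3]

z = [3]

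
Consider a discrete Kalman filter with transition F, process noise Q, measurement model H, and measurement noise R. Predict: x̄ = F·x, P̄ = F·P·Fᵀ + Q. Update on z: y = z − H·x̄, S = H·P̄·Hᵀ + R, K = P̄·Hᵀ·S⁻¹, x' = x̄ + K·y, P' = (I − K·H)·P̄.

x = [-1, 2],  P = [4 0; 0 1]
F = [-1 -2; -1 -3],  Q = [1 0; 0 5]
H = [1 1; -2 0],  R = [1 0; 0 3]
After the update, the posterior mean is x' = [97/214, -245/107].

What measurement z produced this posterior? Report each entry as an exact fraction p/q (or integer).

z = [-2, -2]

x̄ = F·x = [-3, -5]
P̄ = F·P·Fᵀ + Q = [9 10; 10 18]
S = H·P̄·Hᵀ + R = [48 -38; -38 39]
K = P̄·Hᵀ·S⁻¹ = [57/428 -71/214; 83/107 26/107]
x' − x̄ = [739/214, 290/107] = K·y
y = (KᵀK)⁻¹·Kᵀ·(x' − x̄) = [6, -8]
z = y + H·x̄ = [6, -8] + [-8, 6] = [-2, -2]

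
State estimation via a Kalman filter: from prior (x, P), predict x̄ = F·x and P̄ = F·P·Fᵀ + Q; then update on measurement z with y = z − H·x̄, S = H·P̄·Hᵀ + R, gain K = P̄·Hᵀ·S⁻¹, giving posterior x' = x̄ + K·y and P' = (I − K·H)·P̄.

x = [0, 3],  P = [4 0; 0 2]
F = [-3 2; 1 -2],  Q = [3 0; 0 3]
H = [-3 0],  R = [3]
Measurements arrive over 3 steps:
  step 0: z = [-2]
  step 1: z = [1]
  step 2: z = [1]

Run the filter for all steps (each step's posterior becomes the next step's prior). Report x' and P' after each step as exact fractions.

step 0: x' = [50/71, -266/71], P' = [47/142 -10/71; -10/71 465/71]
step 1: x' = [-6173/14569, 7573/14569], P' = [4809/14569 -4021/14569; -4021/14569 96817/14569]
step 2: x' = [-488843/1582093, 1126385/1582093], P' = [522508/1582093 -433863/1582093; -433863/1582093 10308593/1582093]

step 0: x̄ = F·x = [6, -6]
step 0: P̄ = F·P·Fᵀ + Q = [47 -20; -20 15]
step 0: y = z − H·x̄ = [16]
step 0: S = H·P̄·Hᵀ + R = [426]
step 0: K = P̄·Hᵀ·S⁻¹ = [-47/142; 10/71]
step 0: x' = x̄ + K·y = [50/71, -266/71]
step 0: P' = (I − K·H)·P̄ = [47/142 -10/71; -10/71 465/71]
step 1: x̄ = F·x = [-682/71, 582/71]
step 1: P̄ = F·P·Fᵀ + Q = [4809/142 -4021/142; -4021/142 4273/142]
step 1: y = z − H·x̄ = [-1975/71]
step 1: S = H·P̄·Hᵀ + R = [43707/142]
step 1: K = P̄·Hᵀ·S⁻¹ = [-4809/14569; 4021/14569]
step 1: x' = x̄ + K·y = [-6173/14569, 7573/14569]
step 1: P' = (I − K·H)·P̄ = [4809/14569 -4021/14569; -4021/14569 96817/14569]
step 2: x̄ = F·x = [33665/14569, -21319/14569]
step 2: P̄ = F·P·Fᵀ + Q = [522508/14569 -433863/14569; -433863/14569 451868/14569]
step 2: y = z − H·x̄ = [115564/14569]
step 2: S = H·P̄·Hᵀ + R = [4746279/14569]
step 2: K = P̄·Hᵀ·S⁻¹ = [-522508/1582093; 433863/1582093]
step 2: x' = x̄ + K·y = [-488843/1582093, 1126385/1582093]
step 2: P' = (I − K·H)·P̄ = [522508/1582093 -433863/1582093; -433863/1582093 10308593/1582093]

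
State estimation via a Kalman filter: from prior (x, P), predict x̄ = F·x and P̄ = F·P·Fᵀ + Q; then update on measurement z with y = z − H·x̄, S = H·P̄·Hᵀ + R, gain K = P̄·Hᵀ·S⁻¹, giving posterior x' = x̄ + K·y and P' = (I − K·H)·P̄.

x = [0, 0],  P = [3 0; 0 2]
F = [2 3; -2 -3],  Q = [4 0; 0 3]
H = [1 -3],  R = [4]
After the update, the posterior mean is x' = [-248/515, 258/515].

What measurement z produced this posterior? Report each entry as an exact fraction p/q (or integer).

x̄ = F·x = [0, 0]
P̄ = F·P·Fᵀ + Q = [34 -30; -30 33]
S = H·P̄·Hᵀ + R = [515]
K = P̄·Hᵀ·S⁻¹ = [124/515; -129/515]
x' − x̄ = [-248/515, 258/515] = K·y
y = (KᵀK)⁻¹·Kᵀ·(x' − x̄) = [-2]
z = y + H·x̄ = [-2] + [0] = [-2]

z = [-2]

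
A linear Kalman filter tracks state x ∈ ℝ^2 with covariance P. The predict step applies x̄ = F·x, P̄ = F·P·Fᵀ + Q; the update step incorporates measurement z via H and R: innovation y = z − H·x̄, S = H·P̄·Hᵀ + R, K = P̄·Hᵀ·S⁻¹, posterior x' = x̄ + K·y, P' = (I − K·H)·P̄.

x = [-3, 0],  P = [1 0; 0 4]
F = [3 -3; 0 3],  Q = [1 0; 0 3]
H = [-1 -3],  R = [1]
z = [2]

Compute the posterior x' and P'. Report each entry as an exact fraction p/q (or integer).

x' = [-148/13, 81/26]
P' = [2264/91 -765/91; -765/91 537/182]

x̄ = F·x = [-9, 0]
P̄ = F·P·Fᵀ + Q = [46 -36; -36 39]
y = z − H·x̄ = [-7]
S = H·P̄·Hᵀ + R = [182]
K = P̄·Hᵀ·S⁻¹ = [31/91; -81/182]
x' = x̄ + K·y = [-148/13, 81/26]
P' = (I − K·H)·P̄ = [2264/91 -765/91; -765/91 537/182]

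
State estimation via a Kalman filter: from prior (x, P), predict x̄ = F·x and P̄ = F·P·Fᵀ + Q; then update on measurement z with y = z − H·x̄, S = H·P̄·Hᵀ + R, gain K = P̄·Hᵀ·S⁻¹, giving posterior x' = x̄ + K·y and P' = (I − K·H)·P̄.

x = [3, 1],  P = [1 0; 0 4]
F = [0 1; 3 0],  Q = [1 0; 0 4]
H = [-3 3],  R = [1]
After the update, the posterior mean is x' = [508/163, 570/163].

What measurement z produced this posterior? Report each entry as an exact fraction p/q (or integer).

x̄ = F·x = [1, 9]
P̄ = F·P·Fᵀ + Q = [5 0; 0 13]
S = H·P̄·Hᵀ + R = [163]
K = P̄·Hᵀ·S⁻¹ = [-15/163; 39/163]
x' − x̄ = [345/163, -897/163] = K·y
y = (KᵀK)⁻¹·Kᵀ·(x' − x̄) = [-23]
z = y + H·x̄ = [-23] + [24] = [1]

z = [1]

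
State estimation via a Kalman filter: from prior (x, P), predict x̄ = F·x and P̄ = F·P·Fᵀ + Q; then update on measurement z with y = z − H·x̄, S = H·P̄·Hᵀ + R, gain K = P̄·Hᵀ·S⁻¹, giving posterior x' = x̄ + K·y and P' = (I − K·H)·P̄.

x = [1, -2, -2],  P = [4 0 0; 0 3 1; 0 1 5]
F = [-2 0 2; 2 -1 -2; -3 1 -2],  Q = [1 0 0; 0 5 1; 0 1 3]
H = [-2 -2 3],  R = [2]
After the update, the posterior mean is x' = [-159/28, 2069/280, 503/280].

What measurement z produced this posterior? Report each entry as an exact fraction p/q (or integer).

z = [2]

x̄ = F·x = [-6, 8, -1]
P̄ = F·P·Fᵀ + Q = [37 -38 6; -38 48 -6; 6 -6 58]
S = H·P̄·Hᵀ + R = [560]
K = P̄·Hᵀ·S⁻¹ = [1/28; -19/280; 87/280]
x' − x̄ = [9/28, -171/280, 783/280] = K·y
y = (KᵀK)⁻¹·Kᵀ·(x' − x̄) = [9]
z = y + H·x̄ = [9] + [-7] = [2]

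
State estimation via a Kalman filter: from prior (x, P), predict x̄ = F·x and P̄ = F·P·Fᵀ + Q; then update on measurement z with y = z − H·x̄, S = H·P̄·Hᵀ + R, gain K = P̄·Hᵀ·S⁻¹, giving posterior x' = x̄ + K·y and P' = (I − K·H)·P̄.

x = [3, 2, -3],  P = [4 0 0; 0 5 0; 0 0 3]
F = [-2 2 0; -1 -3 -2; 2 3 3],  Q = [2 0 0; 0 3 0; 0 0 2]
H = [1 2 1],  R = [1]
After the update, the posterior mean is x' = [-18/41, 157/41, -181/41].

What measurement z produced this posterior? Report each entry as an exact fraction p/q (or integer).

x̄ = F·x = [-2, -3, 3]
P̄ = F·P·Fᵀ + Q = [38 -22 14; -22 64 -71; 14 -71 90]
S = H·P̄·Hᵀ + R = [41]
K = P̄·Hᵀ·S⁻¹ = [8/41; 35/41; -38/41]
x' − x̄ = [64/41, 280/41, -304/41] = K·y
y = (KᵀK)⁻¹·Kᵀ·(x' − x̄) = [8]
z = y + H·x̄ = [8] + [-5] = [3]

z = [3]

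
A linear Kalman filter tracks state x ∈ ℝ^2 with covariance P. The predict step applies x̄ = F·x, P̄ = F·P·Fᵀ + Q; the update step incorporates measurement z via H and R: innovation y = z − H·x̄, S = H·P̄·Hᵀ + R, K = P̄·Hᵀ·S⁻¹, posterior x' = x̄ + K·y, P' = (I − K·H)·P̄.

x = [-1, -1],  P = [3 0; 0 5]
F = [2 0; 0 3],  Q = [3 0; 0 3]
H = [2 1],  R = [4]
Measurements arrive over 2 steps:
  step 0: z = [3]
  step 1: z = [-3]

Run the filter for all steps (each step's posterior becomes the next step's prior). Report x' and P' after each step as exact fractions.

step 0: x' = [19/28, 9/7], P' = [195/28 -90/7; -90/7 192/7]
step 1: x' = [3373/962, -4548/481], P' = [13176/481 -26784/481; -26784/481 56244/481]

step 0: x̄ = F·x = [-2, -3]
step 0: P̄ = F·P·Fᵀ + Q = [15 0; 0 48]
step 0: y = z − H·x̄ = [10]
step 0: S = H·P̄·Hᵀ + R = [112]
step 0: K = P̄·Hᵀ·S⁻¹ = [15/56; 3/7]
step 0: x' = x̄ + K·y = [19/28, 9/7]
step 0: P' = (I − K·H)·P̄ = [195/28 -90/7; -90/7 192/7]
step 1: x̄ = F·x = [19/14, 27/7]
step 1: P̄ = F·P·Fᵀ + Q = [216/7 -540/7; -540/7 1749/7]
step 1: y = z − H·x̄ = [-67/7]
step 1: S = H·P̄·Hᵀ + R = [481/7]
step 1: K = P̄·Hᵀ·S⁻¹ = [-108/481; 669/481]
step 1: x' = x̄ + K·y = [3373/962, -4548/481]
step 1: P' = (I − K·H)·P̄ = [13176/481 -26784/481; -26784/481 56244/481]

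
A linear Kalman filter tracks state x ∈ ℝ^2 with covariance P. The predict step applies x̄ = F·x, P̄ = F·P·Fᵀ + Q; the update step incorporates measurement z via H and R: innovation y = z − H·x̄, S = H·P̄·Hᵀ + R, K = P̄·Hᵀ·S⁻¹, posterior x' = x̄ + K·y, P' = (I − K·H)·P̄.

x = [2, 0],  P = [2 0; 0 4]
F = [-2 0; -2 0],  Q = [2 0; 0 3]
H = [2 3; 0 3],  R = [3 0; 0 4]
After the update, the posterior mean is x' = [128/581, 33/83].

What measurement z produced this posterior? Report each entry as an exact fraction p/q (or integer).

z = [2, 1]

x̄ = F·x = [-4, -4]
P̄ = F·P·Fᵀ + Q = [10 8; 8 11]
S = H·P̄·Hᵀ + R = [238 147; 147 103]
K = P̄·Hᵀ·S⁻¹ = [1004/2905 -108/415; 28/415 93/415]
x' − x̄ = [2452/581, 365/83] = K·y
y = (KᵀK)⁻¹·Kᵀ·(x' − x̄) = [22, 13]
z = y + H·x̄ = [22, 13] + [-20, -12] = [2, 1]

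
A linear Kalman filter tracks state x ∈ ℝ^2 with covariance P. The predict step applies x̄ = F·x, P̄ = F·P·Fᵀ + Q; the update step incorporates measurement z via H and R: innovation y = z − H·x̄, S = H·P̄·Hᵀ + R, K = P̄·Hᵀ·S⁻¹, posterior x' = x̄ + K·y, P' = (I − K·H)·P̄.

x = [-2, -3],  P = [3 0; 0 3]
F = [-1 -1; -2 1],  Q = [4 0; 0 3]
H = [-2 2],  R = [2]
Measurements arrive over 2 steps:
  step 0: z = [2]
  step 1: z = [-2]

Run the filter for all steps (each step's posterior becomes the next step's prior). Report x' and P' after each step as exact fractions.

step 0: x' = [31/9, 13/3], P' = [352/45 23/3; 23/3 8]
step 1: x' = [-546/1499, -1765/1499], P' = [17256/1499 16363/1499; 16363/1499 16197/1499]

step 0: x̄ = F·x = [5, 1]
step 0: P̄ = F·P·Fᵀ + Q = [10 3; 3 18]
step 0: y = z − H·x̄ = [10]
step 0: S = H·P̄·Hᵀ + R = [90]
step 0: K = P̄·Hᵀ·S⁻¹ = [-7/45; 1/3]
step 0: x' = x̄ + K·y = [31/9, 13/3]
step 0: P' = (I − K·H)·P̄ = [352/45 23/3; 23/3 8]
step 1: x̄ = F·x = [-70/9, -23/9]
step 1: P̄ = F·P·Fᵀ + Q = [1582/45 689/45; 689/45 523/45]
step 1: y = z − H·x̄ = [-112/9]
step 1: S = H·P̄·Hᵀ + R = [2998/45]
step 1: K = P̄·Hᵀ·S⁻¹ = [-893/1499; -166/1499]
step 1: x' = x̄ + K·y = [-546/1499, -1765/1499]
step 1: P' = (I − K·H)·P̄ = [17256/1499 16363/1499; 16363/1499 16197/1499]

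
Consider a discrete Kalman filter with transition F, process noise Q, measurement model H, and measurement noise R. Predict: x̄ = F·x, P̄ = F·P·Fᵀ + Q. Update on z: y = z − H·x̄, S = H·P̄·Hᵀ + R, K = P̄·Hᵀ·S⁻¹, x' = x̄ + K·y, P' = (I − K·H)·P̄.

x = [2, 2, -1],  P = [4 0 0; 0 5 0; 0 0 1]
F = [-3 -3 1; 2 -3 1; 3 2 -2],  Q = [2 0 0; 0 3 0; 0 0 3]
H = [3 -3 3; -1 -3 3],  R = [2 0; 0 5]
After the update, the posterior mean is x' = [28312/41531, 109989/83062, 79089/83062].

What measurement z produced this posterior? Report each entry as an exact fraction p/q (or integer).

z = [1, -2]

x̄ = F·x = [-13, -3, 12]
P̄ = F·P·Fᵀ + Q = [84 22 -68; 22 65 -8; -68 -8 63]
S = H·P̄·Hᵀ + R = [434 504; 504 1925]
K = P̄·Hᵀ·S⁻¹ = [1467/5933 -10326/41531; -24723/83062 -1963/41531; -17757/83062 8387/41531]
x' − x̄ = [568215/41531, 359175/83062, -917655/83062] = K·y
y = (KᵀK)⁻¹·Kᵀ·(x' − x̄) = [-5, -60]
z = y + H·x̄ = [-5, -60] + [6, 58] = [1, -2]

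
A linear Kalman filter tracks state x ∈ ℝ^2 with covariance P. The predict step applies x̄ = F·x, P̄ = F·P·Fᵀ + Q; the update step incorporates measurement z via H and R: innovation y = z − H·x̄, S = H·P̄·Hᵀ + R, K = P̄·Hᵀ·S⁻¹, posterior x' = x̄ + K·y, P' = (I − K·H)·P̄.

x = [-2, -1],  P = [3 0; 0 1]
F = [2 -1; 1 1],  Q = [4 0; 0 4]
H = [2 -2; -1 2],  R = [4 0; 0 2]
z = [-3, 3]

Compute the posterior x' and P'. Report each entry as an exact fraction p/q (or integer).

x' = [-261/172, 117/344]
P' = [175/43 227/86; 227/86 349/172]

x̄ = F·x = [-3, -3]
P̄ = F·P·Fᵀ + Q = [17 5; 5 8]
y = z − H·x̄ = [-3, 6]
S = H·P̄·Hᵀ + R = [64 -36; -36 31]
K = P̄·Hᵀ·S⁻¹ = [123/172 26/43; 105/344 61/86]
x' = x̄ + K·y = [-261/172, 117/344]
P' = (I − K·H)·P̄ = [175/43 227/86; 227/86 349/172]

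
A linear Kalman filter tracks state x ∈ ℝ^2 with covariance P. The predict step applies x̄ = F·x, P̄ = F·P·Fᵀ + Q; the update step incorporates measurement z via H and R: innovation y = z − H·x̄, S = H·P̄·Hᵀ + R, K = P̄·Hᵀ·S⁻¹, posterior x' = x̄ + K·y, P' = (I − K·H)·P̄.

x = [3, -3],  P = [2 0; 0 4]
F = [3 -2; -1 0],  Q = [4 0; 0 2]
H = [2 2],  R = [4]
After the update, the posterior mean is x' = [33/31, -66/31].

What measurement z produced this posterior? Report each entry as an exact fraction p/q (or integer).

x̄ = F·x = [15, -3]
P̄ = F·P·Fᵀ + Q = [38 -6; -6 4]
S = H·P̄·Hᵀ + R = [124]
K = P̄·Hᵀ·S⁻¹ = [16/31; -1/31]
x' − x̄ = [-432/31, 27/31] = K·y
y = (KᵀK)⁻¹·Kᵀ·(x' − x̄) = [-27]
z = y + H·x̄ = [-27] + [24] = [-3]

z = [-3]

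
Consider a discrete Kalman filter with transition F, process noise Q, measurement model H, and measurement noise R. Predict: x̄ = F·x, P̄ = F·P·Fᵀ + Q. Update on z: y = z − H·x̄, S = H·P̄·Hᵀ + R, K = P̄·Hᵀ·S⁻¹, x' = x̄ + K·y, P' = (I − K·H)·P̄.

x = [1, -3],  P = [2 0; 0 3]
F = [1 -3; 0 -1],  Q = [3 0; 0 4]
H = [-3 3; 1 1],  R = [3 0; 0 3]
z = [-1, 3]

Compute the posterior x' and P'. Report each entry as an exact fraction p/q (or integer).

x' = [712/393, 551/393]
P' = [1526/1965 1171/1965; 1171/1965 1451/1965]

x̄ = F·x = [10, 3]
P̄ = F·P·Fᵀ + Q = [32 9; 9 7]
y = z − H·x̄ = [20, -10]
S = H·P̄·Hᵀ + R = [192 -75; -75 60]
K = P̄·Hᵀ·S⁻¹ = [-71/393 899/1965; 56/393 874/1965]
x' = x̄ + K·y = [712/393, 551/393]
P' = (I − K·H)·P̄ = [1526/1965 1171/1965; 1171/1965 1451/1965]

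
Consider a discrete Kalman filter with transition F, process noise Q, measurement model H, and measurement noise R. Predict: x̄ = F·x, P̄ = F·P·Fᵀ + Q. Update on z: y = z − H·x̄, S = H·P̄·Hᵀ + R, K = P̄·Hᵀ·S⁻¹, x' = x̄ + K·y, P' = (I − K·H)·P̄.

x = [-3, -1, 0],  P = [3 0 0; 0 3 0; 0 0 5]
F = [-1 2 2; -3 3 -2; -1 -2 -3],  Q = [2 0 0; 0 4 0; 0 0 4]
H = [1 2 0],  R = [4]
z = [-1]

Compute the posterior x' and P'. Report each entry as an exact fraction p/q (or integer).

x' = [-111/127, 4/381, 621/127]
P' = [3832/127 -1882/127 -5004/127; -1882/127 3149/381 2504/127; -5004/127 2504/127 8125/127]

x̄ = F·x = [1, 6, 5]
P̄ = F·P·Fᵀ + Q = [37 7 -39; 7 78 21; -39 21 64]
y = z − H·x̄ = [-14]
S = H·P̄·Hᵀ + R = [381]
K = P̄·Hᵀ·S⁻¹ = [17/127; 163/381; 1/127]
x' = x̄ + K·y = [-111/127, 4/381, 621/127]
P' = (I − K·H)·P̄ = [3832/127 -1882/127 -5004/127; -1882/127 3149/381 2504/127; -5004/127 2504/127 8125/127]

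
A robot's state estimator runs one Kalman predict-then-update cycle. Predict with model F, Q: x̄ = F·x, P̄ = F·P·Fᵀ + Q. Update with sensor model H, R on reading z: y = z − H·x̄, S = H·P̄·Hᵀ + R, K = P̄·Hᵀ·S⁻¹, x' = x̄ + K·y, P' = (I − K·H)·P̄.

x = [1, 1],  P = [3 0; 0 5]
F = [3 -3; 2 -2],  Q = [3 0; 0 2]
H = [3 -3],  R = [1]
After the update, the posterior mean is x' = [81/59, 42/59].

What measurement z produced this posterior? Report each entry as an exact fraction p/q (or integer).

x̄ = F·x = [0, 0]
P̄ = F·P·Fᵀ + Q = [75 48; 48 34]
S = H·P̄·Hᵀ + R = [118]
K = P̄·Hᵀ·S⁻¹ = [81/118; 21/59]
x' − x̄ = [81/59, 42/59] = K·y
y = (KᵀK)⁻¹·Kᵀ·(x' − x̄) = [2]
z = y + H·x̄ = [2] + [0] = [2]

z = [2]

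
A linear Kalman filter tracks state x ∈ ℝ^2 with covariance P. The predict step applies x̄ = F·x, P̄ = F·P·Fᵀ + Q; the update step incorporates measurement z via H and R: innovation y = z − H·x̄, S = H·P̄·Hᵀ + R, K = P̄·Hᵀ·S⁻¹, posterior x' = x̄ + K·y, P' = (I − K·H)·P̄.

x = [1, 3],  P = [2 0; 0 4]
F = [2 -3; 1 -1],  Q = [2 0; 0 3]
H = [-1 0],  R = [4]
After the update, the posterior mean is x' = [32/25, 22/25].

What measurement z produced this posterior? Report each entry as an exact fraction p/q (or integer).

z = [-2]

x̄ = F·x = [-7, -2]
P̄ = F·P·Fᵀ + Q = [46 16; 16 9]
S = H·P̄·Hᵀ + R = [50]
K = P̄·Hᵀ·S⁻¹ = [-23/25; -8/25]
x' − x̄ = [207/25, 72/25] = K·y
y = (KᵀK)⁻¹·Kᵀ·(x' − x̄) = [-9]
z = y + H·x̄ = [-9] + [7] = [-2]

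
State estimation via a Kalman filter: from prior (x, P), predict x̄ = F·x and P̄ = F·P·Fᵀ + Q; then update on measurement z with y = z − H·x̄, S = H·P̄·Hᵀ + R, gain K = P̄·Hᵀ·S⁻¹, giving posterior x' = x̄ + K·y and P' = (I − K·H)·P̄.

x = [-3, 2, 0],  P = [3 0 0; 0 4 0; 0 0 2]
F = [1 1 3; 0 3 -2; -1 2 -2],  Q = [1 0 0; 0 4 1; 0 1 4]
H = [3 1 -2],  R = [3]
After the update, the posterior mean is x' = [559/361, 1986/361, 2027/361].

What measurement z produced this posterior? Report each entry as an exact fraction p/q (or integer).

x̄ = F·x = [-1, 6, 7]
P̄ = F·P·Fᵀ + Q = [26 0 -7; 0 48 33; -7 33 31]
S = H·P̄·Hᵀ + R = [361]
K = P̄·Hᵀ·S⁻¹ = [92/361; -18/361; -50/361]
x' − x̄ = [920/361, -180/361, -500/361] = K·y
y = (KᵀK)⁻¹·Kᵀ·(x' − x̄) = [10]
z = y + H·x̄ = [10] + [-11] = [-1]

z = [-1]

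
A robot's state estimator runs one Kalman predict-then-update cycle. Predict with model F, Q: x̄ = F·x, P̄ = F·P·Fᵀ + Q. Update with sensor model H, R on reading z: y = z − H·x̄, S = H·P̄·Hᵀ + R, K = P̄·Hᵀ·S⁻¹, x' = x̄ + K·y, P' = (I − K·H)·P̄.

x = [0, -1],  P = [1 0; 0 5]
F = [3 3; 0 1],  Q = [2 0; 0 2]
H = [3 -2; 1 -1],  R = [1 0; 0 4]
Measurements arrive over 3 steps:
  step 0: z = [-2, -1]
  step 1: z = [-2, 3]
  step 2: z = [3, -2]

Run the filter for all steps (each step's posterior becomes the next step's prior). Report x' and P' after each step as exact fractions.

step 0: x' = [-59/62, -25/62], P' = [3063/1612 4235/1612; 4235/1612 6207/1612]
step 1: x' = [-4688853/4971377, -2685600/4971377], P' = [6502834/4971377 8730154/4971377; 8730154/4971377 12772902/4971377]
step 2: x' = [8278216500/5250324449, 5156528572/5250324449], P' = [6793238548/5250324449 9117406936/5250324449; 9117406936/5250324449 13348246440/5250324449]

step 0: x̄ = F·x = [-3, -1]
step 0: P̄ = F·P·Fᵀ + Q = [56 15; 15 7]
step 0: y = z − H·x̄ = [5, 1]
step 0: S = H·P̄·Hᵀ + R = [353 107; 107 37]
step 0: K = P̄·Hᵀ·S⁻¹ = [719/1612 -293/1612; 291/1612 -493/1612]
step 0: x' = x̄ + K·y = [-59/62, -25/62]
step 0: P' = (I − K·H)·P̄ = [3063/1612 4235/1612; 4235/1612 6207/1612]
step 1: x̄ = F·x = [-126/31, -25/62]
step 1: P̄ = F·P·Fᵀ + Q = [40721/403 15663/806; 15663/806 9431/1612]
step 1: y = z − H·x̄ = [291/31, 413/62]
step 1: S = H·P̄·Hᵀ + R = [282345/403 87721/403; 87721/403 116111/1612]
step 1: K = P̄·Hᵀ·S⁻¹ = [2048194/4971377 -556830/4971377; 644658/4971377 -1010687/4971377]
step 1: x' = x̄ + K·y = [-4688853/4971377, -2685600/4971377]
step 1: P' = (I − K·H)·P̄ = [6502834/4971377 8730154/4971377; 8730154/4971377 12772902/4971377]
step 2: x̄ = F·x = [-22123359/4971377, -2685600/4971377]
step 2: P̄ = F·P·Fᵀ + Q = [340567150/4971377 64509168/4971377; 64509168/4971377 22715656/4971377]
step 2: y = z − H·x̄ = [75913008/4971377, 9495005/4971377]
step 2: S = H·P̄·Hᵀ + R = [2386828335/4971377 744586922/4971377; 744586922/4971377 254149978/4971377]
step 2: K = P̄·Hᵀ·S⁻¹ = [2144901772/5250324449 -581042097/5250324449; 655727928/5250324449 -1057709876/5250324449]
step 2: x' = x̄ + K·y = [8278216500/5250324449, 5156528572/5250324449]
step 2: P' = (I − K·H)·P̄ = [6793238548/5250324449 9117406936/5250324449; 9117406936/5250324449 13348246440/5250324449]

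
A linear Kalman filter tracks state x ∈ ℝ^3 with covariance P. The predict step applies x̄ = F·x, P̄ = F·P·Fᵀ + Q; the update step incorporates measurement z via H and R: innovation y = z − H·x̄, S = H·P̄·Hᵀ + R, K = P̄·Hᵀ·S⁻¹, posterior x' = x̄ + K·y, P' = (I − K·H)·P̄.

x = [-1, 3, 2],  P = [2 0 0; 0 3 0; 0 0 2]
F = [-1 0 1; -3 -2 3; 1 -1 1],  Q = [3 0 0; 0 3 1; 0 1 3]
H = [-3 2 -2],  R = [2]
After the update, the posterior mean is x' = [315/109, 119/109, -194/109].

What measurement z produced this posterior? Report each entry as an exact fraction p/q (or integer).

x̄ = F·x = [3, 3, -2]
P̄ = F·P·Fᵀ + Q = [7 12 0; 12 51 7; 0 7 10]
S = H·P̄·Hᵀ + R = [109]
K = P̄·Hᵀ·S⁻¹ = [3/109; 52/109; -6/109]
x' − x̄ = [-12/109, -208/109, 24/109] = K·y
y = (KᵀK)⁻¹·Kᵀ·(x' − x̄) = [-4]
z = y + H·x̄ = [-4] + [1] = [-3]

z = [-3]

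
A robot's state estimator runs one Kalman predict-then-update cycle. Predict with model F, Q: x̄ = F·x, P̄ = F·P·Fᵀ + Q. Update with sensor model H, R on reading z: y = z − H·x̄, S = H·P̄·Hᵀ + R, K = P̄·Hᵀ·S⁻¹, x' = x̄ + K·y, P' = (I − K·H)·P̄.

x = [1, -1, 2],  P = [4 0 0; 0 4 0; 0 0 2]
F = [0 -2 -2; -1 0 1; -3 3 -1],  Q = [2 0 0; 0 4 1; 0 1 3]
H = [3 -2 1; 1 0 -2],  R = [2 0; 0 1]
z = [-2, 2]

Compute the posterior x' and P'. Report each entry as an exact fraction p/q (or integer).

x' = [566/92579, 53025/92579, -94250/92579]
P' = [229054/92579 375814/92579 109214/92579; 375814/92579 665555/92579 190190/92579; 109214/92579 190190/92579 75036/92579]

x̄ = F·x = [-2, 1, -8]
P̄ = F·P·Fᵀ + Q = [26 -4 -20; -4 10 11; -20 11 77]
y = z − H·x̄ = [14, -12]
S = H·P̄·Hᵀ + R = [237 76; 76 415]
K = P̄·Hᵀ·S⁻¹ = [22374/92579 10626/92579; -6739/92579 -4566/92579; 11149/92579 -40858/92579]
x' = x̄ + K·y = [566/92579, 53025/92579, -94250/92579]
P' = (I − K·H)·P̄ = [229054/92579 375814/92579 109214/92579; 375814/92579 665555/92579 190190/92579; 109214/92579 190190/92579 75036/92579]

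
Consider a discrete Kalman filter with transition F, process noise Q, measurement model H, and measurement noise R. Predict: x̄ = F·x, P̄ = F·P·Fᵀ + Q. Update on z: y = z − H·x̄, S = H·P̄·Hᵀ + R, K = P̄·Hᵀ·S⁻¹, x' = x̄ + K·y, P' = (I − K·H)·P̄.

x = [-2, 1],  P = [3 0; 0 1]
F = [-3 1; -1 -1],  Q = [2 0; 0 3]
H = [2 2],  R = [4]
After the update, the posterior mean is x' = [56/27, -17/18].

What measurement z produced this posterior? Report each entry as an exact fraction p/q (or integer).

z = [2]

x̄ = F·x = [7, 1]
P̄ = F·P·Fᵀ + Q = [30 8; 8 7]
S = H·P̄·Hᵀ + R = [216]
K = P̄·Hᵀ·S⁻¹ = [19/54; 5/36]
x' − x̄ = [-133/27, -35/18] = K·y
y = (KᵀK)⁻¹·Kᵀ·(x' − x̄) = [-14]
z = y + H·x̄ = [-14] + [16] = [2]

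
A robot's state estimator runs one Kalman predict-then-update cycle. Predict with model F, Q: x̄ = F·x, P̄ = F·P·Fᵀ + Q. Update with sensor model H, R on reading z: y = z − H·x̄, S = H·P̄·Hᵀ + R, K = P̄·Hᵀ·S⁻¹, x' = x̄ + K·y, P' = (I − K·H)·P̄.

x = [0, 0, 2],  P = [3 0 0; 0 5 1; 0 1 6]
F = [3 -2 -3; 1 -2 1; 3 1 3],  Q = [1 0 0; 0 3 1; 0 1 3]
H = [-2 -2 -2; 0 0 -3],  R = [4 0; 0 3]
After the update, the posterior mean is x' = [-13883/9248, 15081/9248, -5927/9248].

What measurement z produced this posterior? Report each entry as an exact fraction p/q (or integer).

z = [1, 2]

x̄ = F·x = [-6, 2, 6]
P̄ = F·P·Fᵀ + Q = [114 15 -46; 15 28 13; -46 13 95]
S = H·P̄·Hᵀ + R = [808 372; 372 858]
K = P̄·Hᵀ·S⁻¹ = [-16147/46240 7219/23120; -6799/46240 423/23120; -31/46240 -7673/23120]
x' − x̄ = [41605/9248, -3415/9248, -61415/9248] = K·y
y = (KᵀK)⁻¹·Kᵀ·(x' − x̄) = [5, 20]
z = y + H·x̄ = [5, 20] + [-4, -18] = [1, 2]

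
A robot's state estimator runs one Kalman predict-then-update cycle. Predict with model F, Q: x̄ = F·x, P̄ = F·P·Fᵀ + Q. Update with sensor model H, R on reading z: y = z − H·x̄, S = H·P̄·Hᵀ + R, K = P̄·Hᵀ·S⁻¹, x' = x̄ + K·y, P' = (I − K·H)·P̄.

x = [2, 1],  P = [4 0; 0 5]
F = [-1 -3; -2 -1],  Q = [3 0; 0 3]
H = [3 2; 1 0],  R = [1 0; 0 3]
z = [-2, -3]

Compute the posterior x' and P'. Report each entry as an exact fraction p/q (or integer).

x̄ = F·x = [-5, -5]
P̄ = F·P·Fᵀ + Q = [52 23; 23 24]
y = z − H·x̄ = [23, 2]
S = H·P̄·Hᵀ + R = [841 202; 202 55]
K = P̄·Hᵀ·S⁻¹ = [202/1817 976/1817; 1789/5451 -4291/5451]
x' = x̄ + K·y = [-2487/1817, 1770/1817]
P' = (I − K·H)·P̄ = [2928/1817 -4291/1817; -4291/1817 20204/5451]

x' = [-2487/1817, 1770/1817]
P' = [2928/1817 -4291/1817; -4291/1817 20204/5451]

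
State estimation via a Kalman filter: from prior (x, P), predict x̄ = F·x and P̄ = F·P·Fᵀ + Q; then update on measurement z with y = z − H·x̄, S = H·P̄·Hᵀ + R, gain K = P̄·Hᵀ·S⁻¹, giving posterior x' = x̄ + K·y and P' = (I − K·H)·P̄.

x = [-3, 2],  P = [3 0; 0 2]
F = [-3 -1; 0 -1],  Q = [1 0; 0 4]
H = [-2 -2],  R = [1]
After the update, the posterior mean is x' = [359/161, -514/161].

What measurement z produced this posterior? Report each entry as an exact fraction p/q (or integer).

x̄ = F·x = [7, -2]
P̄ = F·P·Fᵀ + Q = [30 2; 2 6]
S = H·P̄·Hᵀ + R = [161]
K = P̄·Hᵀ·S⁻¹ = [-64/161; -16/161]
x' − x̄ = [-768/161, -192/161] = K·y
y = (KᵀK)⁻¹·Kᵀ·(x' − x̄) = [12]
z = y + H·x̄ = [12] + [-10] = [2]

z = [2]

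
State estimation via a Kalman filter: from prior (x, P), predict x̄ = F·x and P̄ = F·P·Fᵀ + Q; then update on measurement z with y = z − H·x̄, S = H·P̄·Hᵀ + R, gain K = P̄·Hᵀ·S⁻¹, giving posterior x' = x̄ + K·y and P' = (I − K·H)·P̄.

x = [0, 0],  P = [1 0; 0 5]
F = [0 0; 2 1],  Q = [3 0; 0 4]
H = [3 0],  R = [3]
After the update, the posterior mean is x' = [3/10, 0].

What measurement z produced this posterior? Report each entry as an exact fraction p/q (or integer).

z = [1]

x̄ = F·x = [0, 0]
P̄ = F·P·Fᵀ + Q = [3 0; 0 13]
S = H·P̄·Hᵀ + R = [30]
K = P̄·Hᵀ·S⁻¹ = [3/10; 0]
x' − x̄ = [3/10, 0] = K·y
y = (KᵀK)⁻¹·Kᵀ·(x' − x̄) = [1]
z = y + H·x̄ = [1] + [0] = [1]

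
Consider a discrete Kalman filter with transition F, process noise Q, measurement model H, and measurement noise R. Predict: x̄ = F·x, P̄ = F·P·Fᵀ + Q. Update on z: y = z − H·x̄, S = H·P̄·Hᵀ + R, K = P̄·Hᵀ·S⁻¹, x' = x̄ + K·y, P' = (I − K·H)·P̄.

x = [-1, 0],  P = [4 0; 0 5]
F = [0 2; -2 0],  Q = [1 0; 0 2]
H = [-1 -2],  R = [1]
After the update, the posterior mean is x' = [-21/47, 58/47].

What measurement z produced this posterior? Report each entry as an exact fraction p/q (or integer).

x̄ = F·x = [0, 2]
P̄ = F·P·Fᵀ + Q = [21 0; 0 18]
S = H·P̄·Hᵀ + R = [94]
K = P̄·Hᵀ·S⁻¹ = [-21/94; -18/47]
x' − x̄ = [-21/47, -36/47] = K·y
y = (KᵀK)⁻¹·Kᵀ·(x' − x̄) = [2]
z = y + H·x̄ = [2] + [-4] = [-2]

z = [-2]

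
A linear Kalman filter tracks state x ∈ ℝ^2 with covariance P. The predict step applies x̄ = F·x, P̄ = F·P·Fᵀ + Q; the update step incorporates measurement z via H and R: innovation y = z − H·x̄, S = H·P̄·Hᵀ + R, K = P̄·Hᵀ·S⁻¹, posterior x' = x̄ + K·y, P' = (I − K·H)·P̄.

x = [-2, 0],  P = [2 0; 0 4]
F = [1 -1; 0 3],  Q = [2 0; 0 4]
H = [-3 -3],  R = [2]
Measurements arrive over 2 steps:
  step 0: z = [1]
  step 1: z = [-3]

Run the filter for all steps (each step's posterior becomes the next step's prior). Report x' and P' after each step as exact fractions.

step 0: x̄ = F·x = [-2, 0]
step 0: P̄ = F·P·Fᵀ + Q = [8 -12; -12 40]
step 0: y = z − H·x̄ = [-5]
step 0: S = H·P̄·Hᵀ + R = [218]
step 0: K = P̄·Hᵀ·S⁻¹ = [6/109; -42/109]
step 0: x' = x̄ + K·y = [-248/109, 210/109]
step 0: P' = (I − K·H)·P̄ = [800/109 -804/109; -804/109 832/109]
step 1: x̄ = F·x = [-458/109, 630/109]
step 1: P̄ = F·P·Fᵀ + Q = [3458/109 -4908/109; -4908/109 7924/109]
step 1: y = z − H·x̄ = [189/109]
step 1: S = H·P̄·Hᵀ + R = [14312/109]
step 1: K = P̄·Hᵀ·S⁻¹ = [2175/7156; -1131/1789]
step 1: x' = x̄ + K·y = [-26297/7156, 8379/1789]
step 1: P' = (I − K·H)·P̄ = [70111/3578 -35418/1789; -35418/1789 36172/1789]

step 0: x' = [-248/109, 210/109], P' = [800/109 -804/109; -804/109 832/109]
step 1: x' = [-26297/7156, 8379/1789], P' = [70111/3578 -35418/1789; -35418/1789 36172/1789]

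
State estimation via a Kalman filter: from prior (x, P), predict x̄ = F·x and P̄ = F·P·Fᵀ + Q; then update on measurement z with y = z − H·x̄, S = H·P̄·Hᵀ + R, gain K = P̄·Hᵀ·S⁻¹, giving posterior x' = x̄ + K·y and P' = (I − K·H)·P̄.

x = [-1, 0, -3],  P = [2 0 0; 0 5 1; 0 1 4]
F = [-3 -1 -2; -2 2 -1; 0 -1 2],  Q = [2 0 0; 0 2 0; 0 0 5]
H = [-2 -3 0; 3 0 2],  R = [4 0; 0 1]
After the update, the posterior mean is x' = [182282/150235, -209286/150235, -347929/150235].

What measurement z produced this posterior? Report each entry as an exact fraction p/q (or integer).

z = [2, -1]

x̄ = F·x = [9, 5, -6]
P̄ = F·P·Fᵀ + Q = [45 7 -11; 7 30 -13; -11 -13 22]
S = H·P̄·Hᵀ + R = [538 -211; -211 362]
K = P̄·Hᵀ·S⁻¹ = [-16339/150235 37373/150235; -38703/150235 -24634/150235; 24403/150235 18789/150235]
x' − x̄ = [-1169833/150235, -960461/150235, 553481/150235] = K·y
y = (KᵀK)⁻¹·Kᵀ·(x' − x̄) = [35, -16]
z = y + H·x̄ = [35, -16] + [-33, 15] = [2, -1]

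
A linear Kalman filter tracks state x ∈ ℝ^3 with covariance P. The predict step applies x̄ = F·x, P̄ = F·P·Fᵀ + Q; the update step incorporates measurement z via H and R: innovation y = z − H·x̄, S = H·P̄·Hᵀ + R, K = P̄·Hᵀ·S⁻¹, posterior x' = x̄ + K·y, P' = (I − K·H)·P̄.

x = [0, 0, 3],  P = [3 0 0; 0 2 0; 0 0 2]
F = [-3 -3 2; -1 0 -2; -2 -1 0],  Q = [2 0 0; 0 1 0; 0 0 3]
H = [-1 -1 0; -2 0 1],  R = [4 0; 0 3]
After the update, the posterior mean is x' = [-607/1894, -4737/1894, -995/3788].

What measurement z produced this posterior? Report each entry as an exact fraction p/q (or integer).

z = [2, 1]

x̄ = F·x = [6, -6, 0]
P̄ = F·P·Fᵀ + Q = [55 1 24; 1 12 6; 24 6 17]
S = H·P̄·Hᵀ + R = [73 82; 82 144]
K = P̄·Hᵀ·S⁻¹ = [-253/947 -843/1894; -550/947 679/1894; -889/1894 197/3788]
x' − x̄ = [-11971/1894, 6627/1894, -995/3788] = K·y
y = (KᵀK)⁻¹·Kᵀ·(x' − x̄) = [2, 13]
z = y + H·x̄ = [2, 13] + [0, -12] = [2, 1]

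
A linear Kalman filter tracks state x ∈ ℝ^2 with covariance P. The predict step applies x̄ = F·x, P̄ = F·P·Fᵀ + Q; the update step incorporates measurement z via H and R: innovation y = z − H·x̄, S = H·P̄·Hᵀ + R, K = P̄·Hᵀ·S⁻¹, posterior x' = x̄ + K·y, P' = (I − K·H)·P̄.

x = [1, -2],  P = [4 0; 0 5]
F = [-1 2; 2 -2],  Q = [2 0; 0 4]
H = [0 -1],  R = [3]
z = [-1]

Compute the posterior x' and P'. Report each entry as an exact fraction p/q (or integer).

x̄ = F·x = [-5, 6]
P̄ = F·P·Fᵀ + Q = [26 -28; -28 40]
y = z − H·x̄ = [5]
S = H·P̄·Hᵀ + R = [43]
K = P̄·Hᵀ·S⁻¹ = [28/43; -40/43]
x' = x̄ + K·y = [-75/43, 58/43]
P' = (I − K·H)·P̄ = [334/43 -84/43; -84/43 120/43]

x' = [-75/43, 58/43]
P' = [334/43 -84/43; -84/43 120/43]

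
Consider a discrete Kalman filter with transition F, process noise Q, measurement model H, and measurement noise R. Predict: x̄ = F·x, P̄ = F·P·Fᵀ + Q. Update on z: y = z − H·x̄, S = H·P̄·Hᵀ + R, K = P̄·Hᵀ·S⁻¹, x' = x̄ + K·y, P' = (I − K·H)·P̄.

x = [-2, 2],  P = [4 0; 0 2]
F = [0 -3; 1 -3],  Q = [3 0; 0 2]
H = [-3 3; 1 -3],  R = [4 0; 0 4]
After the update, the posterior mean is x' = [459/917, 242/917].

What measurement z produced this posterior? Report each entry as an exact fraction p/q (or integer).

z = [-1, -1]

x̄ = F·x = [-6, -8]
P̄ = F·P·Fᵀ + Q = [21 18; 18 24]
S = H·P̄·Hᵀ + R = [85 -63; -63 133]
K = P̄·Hᵀ·S⁻¹ = [-117/262 -843/1834; -18/131 -432/917]
x' − x̄ = [5961/917, 7578/917] = K·y
y = (KᵀK)⁻¹·Kᵀ·(x' − x̄) = [5, -19]
z = y + H·x̄ = [5, -19] + [-6, 18] = [-1, -1]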